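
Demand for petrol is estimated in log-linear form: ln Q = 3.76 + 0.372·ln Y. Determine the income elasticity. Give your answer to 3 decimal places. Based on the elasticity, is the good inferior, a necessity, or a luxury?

0.372 (necessity)

In a log-linear demand, the coefficient on ln Y is the income elasticity.
So η = 0.372.
0 < η < 1 ⇒ necessity.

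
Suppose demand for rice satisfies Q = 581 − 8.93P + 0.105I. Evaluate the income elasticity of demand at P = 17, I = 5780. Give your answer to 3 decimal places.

0.586

At P = 17, I = 5780: Q = 1036.090.
Holding P constant, ∂Q/∂I = 0.105.
η_I = (∂Q/∂I)·(I/Q) = 0.105 × (5780/1036.090) = 0.586.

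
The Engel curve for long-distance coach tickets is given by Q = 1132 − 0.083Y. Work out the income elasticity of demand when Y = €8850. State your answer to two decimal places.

-1.85

At Y = 8850: Q = 397.450.
dQ/dY = −0.083.
η = (dQ/dY)·(Y/Q) = -0.083 × (8850/397.450) = -1.85.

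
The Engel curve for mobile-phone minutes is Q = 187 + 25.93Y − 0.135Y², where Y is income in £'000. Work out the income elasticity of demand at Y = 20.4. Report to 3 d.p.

At Y = 20.4: Q = 659.7904.
dQ/dY = 25.93 − 0.27Y = 20.42200.
η = (dQ/dY)·(Y/Q) = 20.42200 × (20.4/659.7904) = 0.631.

0.631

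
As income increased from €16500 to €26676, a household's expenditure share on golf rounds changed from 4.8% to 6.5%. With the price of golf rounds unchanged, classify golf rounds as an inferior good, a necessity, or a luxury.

luxury

The budget share rises as income rises, so η > 1.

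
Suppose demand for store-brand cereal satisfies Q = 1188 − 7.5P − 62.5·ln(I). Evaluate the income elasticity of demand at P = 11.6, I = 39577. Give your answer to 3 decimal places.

At P = 11.6, I = 39577: Q = 439.375.
Holding P constant, ∂Q/∂I = -62.5/I = -0.0015792.
η_I = (∂Q/∂I)·(I/Q) = -0.0015792 × (39577/439.375) = -0.142.

-0.142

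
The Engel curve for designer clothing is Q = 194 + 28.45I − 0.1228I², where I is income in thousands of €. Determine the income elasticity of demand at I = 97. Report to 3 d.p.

0.250

At I = 97: Q = 1798.2248.
dQ/dI = 28.45 − 0.2456I = 4.62680.
η = (dQ/dI)·(I/Q) = 4.62680 × (97/1798.2248) = 0.250.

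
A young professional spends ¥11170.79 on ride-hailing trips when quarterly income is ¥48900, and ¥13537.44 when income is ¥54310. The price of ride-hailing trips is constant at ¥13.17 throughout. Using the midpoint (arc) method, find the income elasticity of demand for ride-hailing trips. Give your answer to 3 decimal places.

With a constant price, Q₁ = 11170.79/13.17 = 848.200 and Q₂ = 13537.44/13.17 = 1027.900 (equivalently, work directly with expenditure since P cancels).
Midpoint %ΔQ = (13537.44 − 11170.79)/12354.12 = 0.19157; midpoint %ΔI = (54310 − 48900)/51605 = 0.10483.
η = 0.19157 / 0.10483 = 1.827.

1.827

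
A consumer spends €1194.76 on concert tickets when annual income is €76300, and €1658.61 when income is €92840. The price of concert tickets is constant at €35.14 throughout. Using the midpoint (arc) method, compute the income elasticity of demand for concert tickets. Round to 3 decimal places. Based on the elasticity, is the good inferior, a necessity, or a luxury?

1.662 (luxury)

With a constant price, Q₁ = 1194.76/35.14 = 34.000 and Q₂ = 1658.61/35.14 = 47.200 (equivalently, work directly with expenditure since P cancels).
Midpoint %ΔQ = (1658.61 − 1194.76)/1426.69 = 0.32512; midpoint %ΔI = (92840 − 76300)/84570 = 0.19558.
η = 0.32512 / 0.19558 = 1.662.
η > 1 ⇒ luxury.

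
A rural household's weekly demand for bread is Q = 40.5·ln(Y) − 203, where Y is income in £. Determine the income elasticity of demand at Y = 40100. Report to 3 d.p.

At Y = 40100: Q = 226.265.
dQ/dY = 40.5/Y = 0.00100998 at this income.
η = (dQ/dY)·(Y/Q) = 0.00100998 × (40100/226.265) = 0.179.

0.179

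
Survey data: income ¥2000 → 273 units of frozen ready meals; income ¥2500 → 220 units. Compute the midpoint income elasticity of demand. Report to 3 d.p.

-0.968

ΔQ = 220 − 273 = -53; midpoint Q̄ = (273 + 220)/2 = 246.5.
ΔI = 2500 − 2000 = 500; midpoint Ī = (2000 + 2500)/2 = 2250.
η = (ΔQ/Q̄) ÷ (ΔI/Ī) = (-53/246.5) ÷ (500/2250) = -0.968.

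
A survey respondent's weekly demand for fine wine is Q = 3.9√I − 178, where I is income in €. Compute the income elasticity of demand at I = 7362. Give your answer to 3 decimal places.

1.068

At I = 7362: Q = 156.628.
dQ/dI = 3.9/(2√I) = 0.0227267 at this income.
η = (dQ/dI)·(I/Q) = 0.0227267 × (7362/156.628) = 1.068.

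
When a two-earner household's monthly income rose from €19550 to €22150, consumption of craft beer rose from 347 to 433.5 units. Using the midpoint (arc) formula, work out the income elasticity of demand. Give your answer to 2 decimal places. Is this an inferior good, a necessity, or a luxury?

ΔQ = 433.5 − 347 = 86.5; midpoint Q̄ = (347 + 433.5)/2 = 390.25.
ΔI = 22150 − 19550 = 2600; midpoint Ī = (19550 + 22150)/2 = 20850.
η = (ΔQ/Q̄) ÷ (ΔI/Ī) = (86.5/390.25) ÷ (2600/20850) = 1.78.
η > 1 ⇒ luxury.

1.78 (luxury)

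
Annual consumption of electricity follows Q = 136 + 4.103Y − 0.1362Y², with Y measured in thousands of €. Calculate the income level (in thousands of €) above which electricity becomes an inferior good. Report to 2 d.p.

15.06

dQ/dY = 4.103 − 0.2724Y.
The good is inferior where dQ/dY < 0. Setting dQ/dY = 0 gives Y = 4.103 / 0.2724 = 15.06.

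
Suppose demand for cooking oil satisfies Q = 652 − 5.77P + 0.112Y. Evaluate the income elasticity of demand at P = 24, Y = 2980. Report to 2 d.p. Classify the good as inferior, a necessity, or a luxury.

At P = 24, Y = 2980: Q = 847.280.
Holding P constant, ∂Q/∂Y = 0.112.
η_Y = (∂Q/∂Y)·(Y/Q) = 0.112 × (2980/847.280) = 0.39.
Since 0 < η < 1, this is a necessity.

0.39 (necessity)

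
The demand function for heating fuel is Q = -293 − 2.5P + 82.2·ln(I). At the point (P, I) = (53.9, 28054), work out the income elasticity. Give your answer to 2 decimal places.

At P = 53.9, I = 28054: Q = 414.133.
Holding P constant, ∂Q/∂I = 82.2/I = 0.00293006.
η_I = (∂Q/∂I)·(I/Q) = 0.00293006 × (28054/414.133) = 0.20.

0.20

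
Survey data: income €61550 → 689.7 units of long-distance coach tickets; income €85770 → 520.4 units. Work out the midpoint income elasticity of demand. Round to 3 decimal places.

-0.851

ΔQ = 520.4 − 689.7 = -169.3; midpoint Q̄ = (689.7 + 520.4)/2 = 605.05.
ΔI = 85770 − 61550 = 24220; midpoint Ī = (61550 + 85770)/2 = 73660.
η = (ΔQ/Q̄) ÷ (ΔI/Ī) = (-169.3/605.05) ÷ (24220/73660) = -0.851.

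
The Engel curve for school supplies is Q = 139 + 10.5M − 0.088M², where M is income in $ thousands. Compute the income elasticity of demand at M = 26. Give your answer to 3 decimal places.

At M = 26: Q = 352.5120.
dQ/dM = 10.5 − 0.176M = 5.92400.
η = (dQ/dM)·(M/Q) = 5.92400 × (26/352.5120) = 0.437.

0.437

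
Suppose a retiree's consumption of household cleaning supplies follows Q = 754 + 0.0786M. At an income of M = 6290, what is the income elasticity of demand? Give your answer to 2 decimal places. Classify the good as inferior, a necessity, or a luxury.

At M = 6290: Q = 1248.394.
dQ/dM = 0.0786.
η = (dQ/dM)·(M/Q) = 0.0786 × (6290/1248.394) = 0.40.
Since 0 < η < 1, the good is a necessity.

0.40 (necessity)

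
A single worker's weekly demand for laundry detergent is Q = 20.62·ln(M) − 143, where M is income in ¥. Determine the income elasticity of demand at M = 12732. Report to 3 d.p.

At M = 12732: Q = 51.898.
dQ/dM = 20.62/M = 0.00161954 at this income.
η = (dQ/dM)·(M/Q) = 0.00161954 × (12732/51.898) = 0.397.

0.397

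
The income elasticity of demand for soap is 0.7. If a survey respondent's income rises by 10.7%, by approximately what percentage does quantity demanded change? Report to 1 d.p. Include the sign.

%ΔQ ≈ η × %ΔI = 0.7 × 10.7% = 7.5%.

7.5%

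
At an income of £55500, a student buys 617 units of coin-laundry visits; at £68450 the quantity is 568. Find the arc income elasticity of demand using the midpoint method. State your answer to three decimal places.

-0.396

ΔQ = 568 − 617 = -49; midpoint Q̄ = (617 + 568)/2 = 592.5.
ΔI = 68450 − 55500 = 12950; midpoint Ī = (55500 + 68450)/2 = 61975.
η = (ΔQ/Q̄) ÷ (ΔI/Ī) = (-49/592.5) ÷ (12950/61975) = -0.396.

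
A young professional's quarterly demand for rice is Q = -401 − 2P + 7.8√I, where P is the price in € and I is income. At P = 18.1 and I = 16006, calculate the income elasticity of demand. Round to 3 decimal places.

0.898

At P = 18.1, I = 16006: Q = 549.616.
Holding P constant, ∂Q/∂I = 7.8/(2√I) = 0.0308264.
η_I = (∂Q/∂I)·(I/Q) = 0.0308264 × (16006/549.616) = 0.898.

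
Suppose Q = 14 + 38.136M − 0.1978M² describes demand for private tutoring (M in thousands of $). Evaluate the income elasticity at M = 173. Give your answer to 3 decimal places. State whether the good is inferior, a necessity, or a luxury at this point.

At M = 173: Q = 691.5718.
dQ/dM = 38.136 − 0.3956M = -30.30280.
η = (dQ/dM)·(M/Q) = -30.30280 × (173/691.5718) = -7.580.
η < 0 ⇒ inferior good.

-7.580 (inferior good)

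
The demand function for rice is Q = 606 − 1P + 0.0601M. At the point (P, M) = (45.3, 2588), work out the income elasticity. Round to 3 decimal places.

0.217

At P = 45.3, M = 2588: Q = 716.239.
Holding P constant, ∂Q/∂M = 0.0601.
η_M = (∂Q/∂M)·(M/Q) = 0.0601 × (2588/716.239) = 0.217.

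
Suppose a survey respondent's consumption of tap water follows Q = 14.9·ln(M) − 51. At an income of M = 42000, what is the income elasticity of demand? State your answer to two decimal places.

At M = 42000: Q = 107.617.
dQ/dM = 14.9/M = 0.000354762 at this income.
η = (dQ/dM)·(M/Q) = 0.000354762 × (42000/107.617) = 0.14.

0.14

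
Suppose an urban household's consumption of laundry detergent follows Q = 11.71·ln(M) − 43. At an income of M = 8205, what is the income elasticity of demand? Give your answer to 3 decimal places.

At M = 8205: Q = 62.536.
dQ/dM = 11.71/M = 0.00142718 at this income.
η = (dQ/dM)·(M/Q) = 0.00142718 × (8205/62.536) = 0.187.

0.187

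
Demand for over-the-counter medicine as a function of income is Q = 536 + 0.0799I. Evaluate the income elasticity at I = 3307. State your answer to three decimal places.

0.330

At I = 3307: Q = 800.229.
dQ/dI = 0.0799.
η = (dQ/dI)·(I/Q) = 0.0799 × (3307/800.229) = 0.330.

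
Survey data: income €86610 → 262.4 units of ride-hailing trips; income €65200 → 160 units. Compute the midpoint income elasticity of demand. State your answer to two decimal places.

ΔQ = 160 − 262.4 = -102.4; midpoint Q̄ = (262.4 + 160)/2 = 211.2.
ΔI = 65200 − 86610 = -21410; midpoint Ī = (86610 + 65200)/2 = 75905.
η = (ΔQ/Q̄) ÷ (ΔI/Ī) = (-102.4/211.2) ÷ (-21410/75905) = 1.72.

1.72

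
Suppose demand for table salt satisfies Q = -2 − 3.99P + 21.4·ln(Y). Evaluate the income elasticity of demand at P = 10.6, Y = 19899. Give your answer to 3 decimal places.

At P = 10.6, Y = 19899: Q = 167.532.
Holding P constant, ∂Q/∂Y = 21.4/Y = 0.00107543.
η_Y = (∂Q/∂Y)·(Y/Q) = 0.00107543 × (19899/167.532) = 0.128.

0.128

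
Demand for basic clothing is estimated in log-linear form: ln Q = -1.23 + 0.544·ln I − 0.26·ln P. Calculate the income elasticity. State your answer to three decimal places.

In a log-linear demand, the coefficient on ln I is the income elasticity.
So η = 0.544.

0.544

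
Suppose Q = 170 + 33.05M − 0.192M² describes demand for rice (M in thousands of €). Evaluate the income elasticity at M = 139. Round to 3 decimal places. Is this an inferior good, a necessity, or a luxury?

At M = 139: Q = 1054.3180.
dQ/dM = 33.05 − 0.384M = -20.32600.
η = (dQ/dM)·(M/Q) = -20.32600 × (139/1054.3180) = -2.680.
η < 0 ⇒ inferior good.

-2.680 (inferior good)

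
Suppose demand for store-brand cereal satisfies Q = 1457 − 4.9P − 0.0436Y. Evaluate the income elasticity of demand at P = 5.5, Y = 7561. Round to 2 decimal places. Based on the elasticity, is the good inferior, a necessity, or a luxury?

-0.30 (inferior good)

At P = 5.5, Y = 7561: Q = 1100.390.
Holding P constant, ∂Q/∂Y = −0.0436.
η_Y = (∂Q/∂Y)·(Y/Q) = -0.0436 × (7561/1100.390) = -0.30.
Since η < 0, this is an inferior good.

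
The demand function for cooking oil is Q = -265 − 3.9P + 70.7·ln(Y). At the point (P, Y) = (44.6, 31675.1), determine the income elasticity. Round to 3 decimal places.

0.241

At P = 44.6, Y = 31675.1: Q = 293.744.
Holding P constant, ∂Q/∂Y = 70.7/Y = 0.00223204.
η_Y = (∂Q/∂Y)·(Y/Q) = 0.00223204 × (31675.1/293.744) = 0.241.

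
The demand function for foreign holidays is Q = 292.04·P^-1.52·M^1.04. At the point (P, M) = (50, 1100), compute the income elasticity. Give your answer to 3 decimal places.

For a multiplicative demand Q = A·P^α·M^β, the income elasticity is β everywhere.
Here β = 1.04, so η = 1.040.

1.040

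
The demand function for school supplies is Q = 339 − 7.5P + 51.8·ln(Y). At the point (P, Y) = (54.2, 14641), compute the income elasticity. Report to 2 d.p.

0.12

At P = 54.2, Y = 14641: Q = 429.344.
Holding P constant, ∂Q/∂Y = 51.8/Y = 0.00353801.
η_Y = (∂Q/∂Y)·(Y/Q) = 0.00353801 × (14641/429.344) = 0.12.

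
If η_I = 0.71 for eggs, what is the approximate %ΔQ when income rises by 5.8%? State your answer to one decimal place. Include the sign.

4.1%

%ΔQ ≈ η × %ΔI = 0.71 × 5.8% = 4.1%.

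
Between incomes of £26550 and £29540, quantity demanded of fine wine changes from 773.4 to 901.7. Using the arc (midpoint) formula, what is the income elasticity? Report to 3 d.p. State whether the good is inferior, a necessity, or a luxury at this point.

ΔQ = 901.7 − 773.4 = 128.3; midpoint Q̄ = (773.4 + 901.7)/2 = 837.55.
ΔI = 29540 − 26550 = 2990; midpoint Ī = (26550 + 29540)/2 = 28045.
η = (ΔQ/Q̄) ÷ (ΔI/Ī) = (128.3/837.55) ÷ (2990/28045) = 1.437.
η > 1 ⇒ luxury.

1.437 (luxury)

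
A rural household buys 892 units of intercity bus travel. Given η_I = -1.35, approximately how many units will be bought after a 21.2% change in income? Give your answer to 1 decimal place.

%ΔQ ≈ η × %ΔI = -1.35 × 21.2% = -28.62%.
New Q ≈ 892 × (1 − 0.2862) = 636.7.

636.7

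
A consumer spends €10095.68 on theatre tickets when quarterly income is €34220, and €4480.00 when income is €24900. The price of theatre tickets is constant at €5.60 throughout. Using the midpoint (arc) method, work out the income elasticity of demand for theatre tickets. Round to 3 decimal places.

With a constant price, Q₁ = 10095.68/5.60 = 1802.800 and Q₂ = 4480.00/5.60 = 800.000 (equivalently, work directly with expenditure since P cancels).
Midpoint %ΔQ = (4480.00 − 10095.68)/7287.84 = -0.77055; midpoint %ΔI = (24900 − 34220)/29560 = -0.31529.
η = -0.77055 / -0.31529 = 2.444.

2.444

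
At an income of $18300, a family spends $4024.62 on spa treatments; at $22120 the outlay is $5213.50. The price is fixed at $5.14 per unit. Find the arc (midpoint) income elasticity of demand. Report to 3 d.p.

With a constant price, Q₁ = 4024.62/5.14 = 783.000 and Q₂ = 5213.50/5.14 = 1014.300 (equivalently, work directly with expenditure since P cancels).
Midpoint %ΔQ = (5213.50 − 4024.62)/4619.06 = 0.25739; midpoint %ΔI = (22120 − 18300)/20210 = 0.18902.
η = 0.25739 / 0.18902 = 1.362.

1.362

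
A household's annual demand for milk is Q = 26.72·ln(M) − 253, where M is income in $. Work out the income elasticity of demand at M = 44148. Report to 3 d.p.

0.815

At M = 44148: Q = 32.778.
dQ/dM = 26.72/M = 0.000605237 at this income.
η = (dQ/dM)·(M/Q) = 0.000605237 × (44148/32.778) = 0.815.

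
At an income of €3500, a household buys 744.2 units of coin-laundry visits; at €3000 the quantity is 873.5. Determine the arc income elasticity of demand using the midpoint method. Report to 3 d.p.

ΔQ = 873.5 − 744.2 = 129.3; midpoint Q̄ = (744.2 + 873.5)/2 = 808.85.
ΔI = 3000 − 3500 = -500; midpoint Ī = (3500 + 3000)/2 = 3250.
η = (ΔQ/Q̄) ÷ (ΔI/Ī) = (129.3/808.85) ÷ (-500/3250) = -1.039.

-1.039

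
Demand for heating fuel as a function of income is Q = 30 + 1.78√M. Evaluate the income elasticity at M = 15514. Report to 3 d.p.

At M = 15514: Q = 251.708.
dQ/dM = 1.78/(2√M) = 0.00714543 at this income.
η = (dQ/dM)·(M/Q) = 0.00714543 × (15514/251.708) = 0.440.

0.440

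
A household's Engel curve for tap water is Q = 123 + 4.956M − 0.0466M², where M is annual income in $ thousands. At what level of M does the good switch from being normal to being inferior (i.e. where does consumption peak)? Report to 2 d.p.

53.18

dQ/dM = 4.956 − 0.0932M.
The good is inferior where dQ/dM < 0. Setting dQ/dM = 0 gives M = 4.956 / 0.0932 = 53.18.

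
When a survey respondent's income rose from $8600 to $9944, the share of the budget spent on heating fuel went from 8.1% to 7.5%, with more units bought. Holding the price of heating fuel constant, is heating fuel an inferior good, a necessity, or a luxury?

necessity

Quantity rises but the budget share falls as income rises, so 0 < η < 1.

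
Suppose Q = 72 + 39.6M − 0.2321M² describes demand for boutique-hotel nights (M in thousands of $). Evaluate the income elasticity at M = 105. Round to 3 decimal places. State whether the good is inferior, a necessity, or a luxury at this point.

-0.574 (inferior good)

At M = 105: Q = 1671.0975.
dQ/dM = 39.6 − 0.4642M = -9.14100.
η = (dQ/dM)·(M/Q) = -9.14100 × (105/1671.0975) = -0.574.
η < 0 ⇒ inferior good.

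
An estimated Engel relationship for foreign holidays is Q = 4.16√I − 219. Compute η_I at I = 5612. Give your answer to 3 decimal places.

1.682

At I = 5612: Q = 92.639.
dQ/dI = 4.16/(2√I) = 0.0277654 at this income.
η = (dQ/dI)·(I/Q) = 0.0277654 × (5612/92.639) = 1.682.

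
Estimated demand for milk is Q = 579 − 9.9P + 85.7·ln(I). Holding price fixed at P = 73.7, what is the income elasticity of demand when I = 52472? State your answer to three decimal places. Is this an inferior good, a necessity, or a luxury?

At P = 73.7, I = 52472: Q = 780.761.
Holding P constant, ∂Q/∂I = 85.7/I = 0.00163325.
η_I = (∂Q/∂I)·(I/Q) = 0.00163325 × (52472/780.761) = 0.110.
Since 0 < η < 1, this is a necessity.

0.110 (necessity)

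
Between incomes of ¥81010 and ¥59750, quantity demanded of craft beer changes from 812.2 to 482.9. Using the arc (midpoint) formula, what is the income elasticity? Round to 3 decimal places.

ΔQ = 482.9 − 812.2 = -329.3; midpoint Q̄ = (812.2 + 482.9)/2 = 647.55.
ΔI = 59750 − 81010 = -21260; midpoint Ī = (81010 + 59750)/2 = 70380.
η = (ΔQ/Q̄) ÷ (ΔI/Ī) = (-329.3/647.55) ÷ (-21260/70380) = 1.683.

1.683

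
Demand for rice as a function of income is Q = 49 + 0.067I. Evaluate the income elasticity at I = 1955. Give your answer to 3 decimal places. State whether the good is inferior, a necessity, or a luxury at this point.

At I = 1955: Q = 179.985.
dQ/dI = 0.067.
η = (dQ/dI)·(I/Q) = 0.067 × (1955/179.985) = 0.728.
Since 0 < η < 1, the good is a necessity.

0.728 (necessity)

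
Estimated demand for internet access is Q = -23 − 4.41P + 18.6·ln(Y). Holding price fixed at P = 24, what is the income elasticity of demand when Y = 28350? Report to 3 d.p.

At P = 24, Y = 28350: Q = 61.854.
Holding P constant, ∂Q/∂Y = 18.6/Y = 0.000656085.
η_Y = (∂Q/∂Y)·(Y/Q) = 0.000656085 × (28350/61.854) = 0.301.

0.301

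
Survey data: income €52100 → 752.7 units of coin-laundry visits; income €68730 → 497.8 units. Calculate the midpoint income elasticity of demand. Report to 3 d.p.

ΔQ = 497.8 − 752.7 = -254.9; midpoint Q̄ = (752.7 + 497.8)/2 = 625.25.
ΔI = 68730 − 52100 = 16630; midpoint Ī = (52100 + 68730)/2 = 60415.
η = (ΔQ/Q̄) ÷ (ΔI/Ī) = (-254.9/625.25) ÷ (16630/60415) = -1.481.

-1.481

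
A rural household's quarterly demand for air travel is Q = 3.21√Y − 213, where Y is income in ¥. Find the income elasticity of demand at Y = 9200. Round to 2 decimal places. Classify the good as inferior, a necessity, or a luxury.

At Y = 9200: Q = 94.892.
dQ/dY = 3.21/(2√Y) = 0.0167333 at this income.
η = (dQ/dY)·(Y/Q) = 0.0167333 × (9200/94.892) = 1.62.
Since η > 1, the good is a luxury.

1.62 (luxury)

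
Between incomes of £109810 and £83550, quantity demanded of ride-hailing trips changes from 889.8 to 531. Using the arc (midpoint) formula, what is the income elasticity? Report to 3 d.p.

1.859

ΔQ = 531 − 889.8 = -358.8; midpoint Q̄ = (889.8 + 531)/2 = 710.4.
ΔI = 83550 − 109810 = -26260; midpoint Ī = (109810 + 83550)/2 = 96680.
η = (ΔQ/Q̄) ÷ (ΔI/Ī) = (-358.8/710.4) ÷ (-26260/96680) = 1.859.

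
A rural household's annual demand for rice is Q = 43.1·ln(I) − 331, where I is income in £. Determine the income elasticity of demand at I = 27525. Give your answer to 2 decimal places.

At I = 27525: Q = 109.605.
dQ/dI = 43.1/I = 0.00156585 at this income.
η = (dQ/dI)·(I/Q) = 0.00156585 × (27525/109.605) = 0.39.

0.39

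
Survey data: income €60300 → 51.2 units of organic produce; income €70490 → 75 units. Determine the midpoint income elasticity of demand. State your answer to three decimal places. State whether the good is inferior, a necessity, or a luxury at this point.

ΔQ = 75 − 51.2 = 23.8; midpoint Q̄ = (51.2 + 75)/2 = 63.1.
ΔI = 70490 − 60300 = 10190; midpoint Ī = (60300 + 70490)/2 = 65395.
η = (ΔQ/Q̄) ÷ (ΔI/Ī) = (23.8/63.1) ÷ (10190/65395) = 2.421.
η > 1 ⇒ luxury.

2.421 (luxury)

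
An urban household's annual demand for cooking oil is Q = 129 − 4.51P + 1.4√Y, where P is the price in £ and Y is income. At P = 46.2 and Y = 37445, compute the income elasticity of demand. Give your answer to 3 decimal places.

0.707

At P = 46.2, Y = 37445: Q = 191.548.
Holding P constant, ∂Q/∂Y = 1.4/(2√Y) = 0.00361744.
η_Y = (∂Q/∂Y)·(Y/Q) = 0.00361744 × (37445/191.548) = 0.707.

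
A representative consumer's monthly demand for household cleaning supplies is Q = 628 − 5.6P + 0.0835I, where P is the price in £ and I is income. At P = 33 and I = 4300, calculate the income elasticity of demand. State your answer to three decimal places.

0.448

At P = 33, I = 4300: Q = 802.250.
Holding P constant, ∂Q/∂I = 0.0835.
η_I = (∂Q/∂I)·(I/Q) = 0.0835 × (4300/802.250) = 0.448.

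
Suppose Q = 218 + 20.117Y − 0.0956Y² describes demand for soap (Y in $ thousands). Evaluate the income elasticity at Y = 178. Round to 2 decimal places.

-3.22

At Y = 178: Q = 769.8356.
dQ/dY = 20.117 − 0.1912Y = -13.91660.
η = (dQ/dY)·(Y/Q) = -13.91660 × (178/769.8356) = -3.22.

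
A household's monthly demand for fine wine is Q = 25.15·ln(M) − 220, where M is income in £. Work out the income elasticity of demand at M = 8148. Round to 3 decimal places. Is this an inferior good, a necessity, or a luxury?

3.876 (luxury)

At M = 8148: Q = 6.489.
dQ/dM = 25.15/M = 0.00308665 at this income.
η = (dQ/dM)·(M/Q) = 0.00308665 × (8148/6.489) = 3.876.
Since η > 1, the good is a luxury.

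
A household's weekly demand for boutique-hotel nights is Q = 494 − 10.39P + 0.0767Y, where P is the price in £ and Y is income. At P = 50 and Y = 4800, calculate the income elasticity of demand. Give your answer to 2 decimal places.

At P = 50, Y = 4800: Q = 342.660.
Holding P constant, ∂Q/∂Y = 0.0767.
η_Y = (∂Q/∂Y)·(Y/Q) = 0.0767 × (4800/342.660) = 1.07.

1.07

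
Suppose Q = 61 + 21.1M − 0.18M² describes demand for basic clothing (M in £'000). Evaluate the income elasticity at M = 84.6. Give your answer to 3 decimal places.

At M = 84.6: Q = 557.7712.
dQ/dM = 21.1 − 0.36M = -9.35600.
η = (dQ/dM)·(M/Q) = -9.35600 × (84.6/557.7712) = -1.419.

-1.419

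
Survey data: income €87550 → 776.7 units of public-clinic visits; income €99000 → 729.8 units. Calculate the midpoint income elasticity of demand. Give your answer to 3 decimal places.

-0.507

ΔQ = 729.8 − 776.7 = -46.9; midpoint Q̄ = (776.7 + 729.8)/2 = 753.25.
ΔI = 99000 − 87550 = 11450; midpoint Ī = (87550 + 99000)/2 = 93275.
η = (ΔQ/Q̄) ÷ (ΔI/Ī) = (-46.9/753.25) ÷ (11450/93275) = -0.507.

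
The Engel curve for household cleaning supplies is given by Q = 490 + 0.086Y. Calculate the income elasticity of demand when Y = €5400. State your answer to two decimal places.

At Y = 5400: Q = 954.400.
dQ/dY = 0.086.
η = (dQ/dY)·(Y/Q) = 0.086 × (5400/954.400) = 0.49.

0.49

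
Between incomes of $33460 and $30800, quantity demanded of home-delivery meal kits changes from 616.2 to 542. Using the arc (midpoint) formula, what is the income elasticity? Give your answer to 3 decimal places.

ΔQ = 542 − 616.2 = -74.2; midpoint Q̄ = (616.2 + 542)/2 = 579.1.
ΔI = 30800 − 33460 = -2660; midpoint Ī = (33460 + 30800)/2 = 32130.
η = (ΔQ/Q̄) ÷ (ΔI/Ī) = (-74.2/579.1) ÷ (-2660/32130) = 1.548.

1.548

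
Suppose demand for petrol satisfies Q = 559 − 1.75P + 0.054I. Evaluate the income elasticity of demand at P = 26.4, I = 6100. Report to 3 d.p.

At P = 26.4, I = 6100: Q = 842.200.
Holding P constant, ∂Q/∂I = 0.054.
η_I = (∂Q/∂I)·(I/Q) = 0.054 × (6100/842.200) = 0.391.

0.391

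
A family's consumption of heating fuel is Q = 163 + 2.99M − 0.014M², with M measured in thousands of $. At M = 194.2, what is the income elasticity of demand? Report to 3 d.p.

At M = 194.2: Q = 215.6670.
dQ/dM = 2.99 − 0.028M = -2.44760.
η = (dQ/dM)·(M/Q) = -2.44760 × (194.2/215.6670) = -2.204.

-2.204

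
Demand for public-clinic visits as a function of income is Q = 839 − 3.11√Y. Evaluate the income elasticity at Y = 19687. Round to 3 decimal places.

-0.542

At Y = 19687: Q = 402.635.
dQ/dY = -3.11/(2√Y) = -0.0110826 at this income.
η = (dQ/dY)·(Y/Q) = -0.0110826 × (19687/402.635) = -0.542.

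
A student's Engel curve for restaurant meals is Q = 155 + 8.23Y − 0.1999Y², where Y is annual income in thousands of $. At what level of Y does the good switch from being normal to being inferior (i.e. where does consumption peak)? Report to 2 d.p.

dQ/dY = 8.23 − 0.3998Y.
The good is inferior where dQ/dY < 0. Setting dQ/dY = 0 gives Y = 8.23 / 0.3998 = 20.59.

20.59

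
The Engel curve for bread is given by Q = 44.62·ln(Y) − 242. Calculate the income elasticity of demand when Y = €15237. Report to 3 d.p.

0.238

At Y = 15237: Q = 187.757.
dQ/dY = 44.62/Y = 0.0029284 at this income.
η = (dQ/dY)·(Y/Q) = 0.0029284 × (15237/187.757) = 0.238.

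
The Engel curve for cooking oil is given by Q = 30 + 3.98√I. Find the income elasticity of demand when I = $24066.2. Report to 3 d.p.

0.477

At I = 24066.2: Q = 647.429.
dQ/dI = 3.98/(2√I) = 0.0128277 at this income.
η = (dQ/dI)·(I/Q) = 0.0128277 × (24066.2/647.429) = 0.477.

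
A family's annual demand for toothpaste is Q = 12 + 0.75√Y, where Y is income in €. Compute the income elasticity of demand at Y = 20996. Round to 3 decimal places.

0.450

At Y = 20996: Q = 120.675.
dQ/dY = 0.75/(2√Y) = 0.00258799 at this income.
η = (dQ/dY)·(Y/Q) = 0.00258799 × (20996/120.675) = 0.450.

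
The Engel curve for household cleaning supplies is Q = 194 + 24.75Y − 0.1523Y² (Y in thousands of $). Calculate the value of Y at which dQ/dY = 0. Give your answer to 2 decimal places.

dQ/dY = 24.75 − 0.3046Y.
The good is inferior where dQ/dY < 0. Setting dQ/dY = 0 gives Y = 24.75 / 0.3046 = 81.25.

81.25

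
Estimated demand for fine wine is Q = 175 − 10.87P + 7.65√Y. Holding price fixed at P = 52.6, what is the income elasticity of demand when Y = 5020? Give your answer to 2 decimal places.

1.87

At P = 52.6, Y = 5020: Q = 145.255.
Holding P constant, ∂Q/∂Y = 7.65/(2√Y) = 0.0539858.
η_Y = (∂Q/∂Y)·(Y/Q) = 0.0539858 × (5020/145.255) = 1.87.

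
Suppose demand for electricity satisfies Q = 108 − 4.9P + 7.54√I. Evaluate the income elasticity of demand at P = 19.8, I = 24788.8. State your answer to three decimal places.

0.495

At P = 19.8, I = 24788.8: Q = 1198.112.
Holding P constant, ∂Q/∂I = 7.54/(2√I) = 0.0239449.
η_I = (∂Q/∂I)·(I/Q) = 0.0239449 × (24788.8/1198.112) = 0.495.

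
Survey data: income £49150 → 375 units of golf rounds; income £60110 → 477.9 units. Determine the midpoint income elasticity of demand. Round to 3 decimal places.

1.203

ΔQ = 477.9 − 375 = 102.9; midpoint Q̄ = (375 + 477.9)/2 = 426.45.
ΔI = 60110 − 49150 = 10960; midpoint Ī = (49150 + 60110)/2 = 54630.
η = (ΔQ/Q̄) ÷ (ΔI/Ī) = (102.9/426.45) ÷ (10960/54630) = 1.203.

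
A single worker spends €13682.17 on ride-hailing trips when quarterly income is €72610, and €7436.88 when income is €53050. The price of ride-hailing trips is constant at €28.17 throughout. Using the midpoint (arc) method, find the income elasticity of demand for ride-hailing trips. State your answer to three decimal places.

With a constant price, Q₁ = 13682.17/28.17 = 485.700 and Q₂ = 7436.88/28.17 = 264.000 (equivalently, work directly with expenditure since P cancels).
Midpoint %ΔQ = (7436.88 − 13682.17)/10559.53 = -0.59144; midpoint %ΔI = (53050 − 72610)/62830 = -0.31132.
η = -0.59144 / -0.31132 = 1.900.

1.900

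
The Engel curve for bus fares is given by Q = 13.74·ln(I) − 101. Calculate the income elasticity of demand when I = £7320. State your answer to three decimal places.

At I = 7320: Q = 21.264.
dQ/dI = 13.74/I = 0.00187705 at this income.
η = (dQ/dI)·(I/Q) = 0.00187705 × (7320/21.264) = 0.646.

0.646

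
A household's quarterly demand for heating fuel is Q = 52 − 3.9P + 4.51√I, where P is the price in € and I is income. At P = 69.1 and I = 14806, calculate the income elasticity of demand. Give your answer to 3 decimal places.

0.828

At P = 69.1, I = 14806: Q = 331.286.
Holding P constant, ∂Q/∂I = 4.51/(2√I) = 0.0185322.
η_I = (∂Q/∂I)·(I/Q) = 0.0185322 × (14806/331.286) = 0.828.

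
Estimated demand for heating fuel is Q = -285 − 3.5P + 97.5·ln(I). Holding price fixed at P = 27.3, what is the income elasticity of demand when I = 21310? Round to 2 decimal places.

At P = 27.3, I = 21310: Q = 591.226.
Holding P constant, ∂Q/∂I = 97.5/I = 0.00457532.
η_I = (∂Q/∂I)·(I/Q) = 0.00457532 × (21310/591.226) = 0.16.

0.16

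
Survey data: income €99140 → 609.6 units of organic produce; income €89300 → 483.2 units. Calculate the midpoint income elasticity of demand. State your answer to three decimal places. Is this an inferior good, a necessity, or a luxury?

ΔQ = 483.2 − 609.6 = -126.4; midpoint Q̄ = (609.6 + 483.2)/2 = 546.4.
ΔI = 89300 − 99140 = -9840; midpoint Ī = (99140 + 89300)/2 = 94220.
η = (ΔQ/Q̄) ÷ (ΔI/Ī) = (-126.4/546.4) ÷ (-9840/94220) = 2.215.
η > 1 ⇒ luxury.

2.215 (luxury)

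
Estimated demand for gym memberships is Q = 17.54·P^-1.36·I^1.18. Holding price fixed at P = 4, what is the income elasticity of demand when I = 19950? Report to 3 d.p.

For a multiplicative demand Q = A·P^α·I^β, the income elasticity is β everywhere.
Here β = 1.18, so η = 1.180.

1.180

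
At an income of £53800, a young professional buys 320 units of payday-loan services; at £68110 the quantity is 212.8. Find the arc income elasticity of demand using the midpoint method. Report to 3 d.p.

-1.714

ΔQ = 212.8 − 320 = -107.2; midpoint Q̄ = (320 + 212.8)/2 = 266.4.
ΔI = 68110 − 53800 = 14310; midpoint Ī = (53800 + 68110)/2 = 60955.
η = (ΔQ/Q̄) ÷ (ΔI/Ī) = (-107.2/266.4) ÷ (14310/60955) = -1.714.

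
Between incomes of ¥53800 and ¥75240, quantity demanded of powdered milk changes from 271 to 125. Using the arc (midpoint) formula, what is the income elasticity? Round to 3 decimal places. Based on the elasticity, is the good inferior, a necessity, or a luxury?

ΔQ = 125 − 271 = -146; midpoint Q̄ = (271 + 125)/2 = 198.
ΔI = 75240 − 53800 = 21440; midpoint Ī = (53800 + 75240)/2 = 64520.
η = (ΔQ/Q̄) ÷ (ΔI/Ī) = (-146/198) ÷ (21440/64520) = -2.219.
η < 0 ⇒ inferior good.

-2.219 (inferior good)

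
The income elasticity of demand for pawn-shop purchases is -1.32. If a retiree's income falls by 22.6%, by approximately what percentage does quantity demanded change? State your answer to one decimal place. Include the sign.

%ΔQ ≈ η × %ΔI = -1.32 × (-22.6%) = 29.8%.

29.8%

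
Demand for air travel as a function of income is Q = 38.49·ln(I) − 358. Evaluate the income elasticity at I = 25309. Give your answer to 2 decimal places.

At I = 25309: Q = 32.247.
dQ/dI = 38.49/I = 0.0015208 at this income.
η = (dQ/dI)·(I/Q) = 0.0015208 × (25309/32.247) = 1.19.

1.19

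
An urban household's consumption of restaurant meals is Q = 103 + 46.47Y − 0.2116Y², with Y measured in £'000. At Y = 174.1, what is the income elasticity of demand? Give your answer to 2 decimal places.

-2.66

At Y = 174.1: Q = 1779.6596.
dQ/dY = 46.47 − 0.4232Y = -27.20912.
η = (dQ/dY)·(Y/Q) = -27.20912 × (174.1/1779.6596) = -2.66.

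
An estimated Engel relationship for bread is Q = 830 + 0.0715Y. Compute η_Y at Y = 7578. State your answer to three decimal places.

0.395

At Y = 7578: Q = 1371.827.
dQ/dY = 0.0715.
η = (dQ/dY)·(Y/Q) = 0.0715 × (7578/1371.827) = 0.395.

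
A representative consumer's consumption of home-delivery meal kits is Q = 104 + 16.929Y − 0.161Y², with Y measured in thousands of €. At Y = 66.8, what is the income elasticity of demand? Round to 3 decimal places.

-0.592

At Y = 66.8: Q = 516.4366.
dQ/dY = 16.929 − 0.322Y = -4.58060.
η = (dQ/dY)·(Y/Q) = -4.58060 × (66.8/516.4366) = -0.592.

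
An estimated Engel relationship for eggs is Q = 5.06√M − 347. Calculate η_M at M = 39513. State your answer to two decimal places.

0.76

At M = 39513: Q = 658.821.
dQ/dM = 5.06/(2√M) = 0.0127277 at this income.
η = (dQ/dM)·(M/Q) = 0.0127277 × (39513/658.821) = 0.76.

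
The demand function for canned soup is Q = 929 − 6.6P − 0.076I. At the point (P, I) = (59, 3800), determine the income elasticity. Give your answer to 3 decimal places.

-1.152

At P = 59, I = 3800: Q = 250.800.
Holding P constant, ∂Q/∂I = −0.076.
η_I = (∂Q/∂I)·(I/Q) = -0.076 × (3800/250.800) = -1.152.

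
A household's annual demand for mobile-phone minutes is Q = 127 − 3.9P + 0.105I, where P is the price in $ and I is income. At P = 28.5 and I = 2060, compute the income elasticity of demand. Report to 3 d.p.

0.932

At P = 28.5, I = 2060: Q = 232.150.
Holding P constant, ∂Q/∂I = 0.105.
η_I = (∂Q/∂I)·(I/Q) = 0.105 × (2060/232.150) = 0.932.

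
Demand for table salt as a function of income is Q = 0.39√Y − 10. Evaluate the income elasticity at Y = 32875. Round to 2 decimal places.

0.58

At Y = 32875: Q = 60.713.
dQ/dY = 0.39/(2√Y) = 0.00107548 at this income.
η = (dQ/dY)·(Y/Q) = 0.00107548 × (32875/60.713) = 0.58.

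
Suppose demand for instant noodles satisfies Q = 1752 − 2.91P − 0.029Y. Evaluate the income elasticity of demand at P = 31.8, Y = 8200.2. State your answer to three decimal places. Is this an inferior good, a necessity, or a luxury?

At P = 31.8, Y = 8200.2: Q = 1421.656.
Holding P constant, ∂Q/∂Y = −0.029.
η_Y = (∂Q/∂Y)·(Y/Q) = -0.029 × (8200.2/1421.656) = -0.167.
Since η < 0, this is an inferior good.

-0.167 (inferior good)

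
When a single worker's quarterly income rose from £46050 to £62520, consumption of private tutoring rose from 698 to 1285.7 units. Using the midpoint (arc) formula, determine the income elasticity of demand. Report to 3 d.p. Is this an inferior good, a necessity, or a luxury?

ΔQ = 1285.7 − 698 = 587.7; midpoint Q̄ = (698 + 1285.7)/2 = 991.85.
ΔI = 62520 − 46050 = 16470; midpoint Ī = (46050 + 62520)/2 = 54285.
η = (ΔQ/Q̄) ÷ (ΔI/Ī) = (587.7/991.85) ÷ (16470/54285) = 1.953.
η > 1 ⇒ luxury.

1.953 (luxury)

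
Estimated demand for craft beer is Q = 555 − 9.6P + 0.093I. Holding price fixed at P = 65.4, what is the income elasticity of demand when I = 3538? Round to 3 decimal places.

1.284

At P = 65.4, I = 3538: Q = 256.194.
Holding P constant, ∂Q/∂I = 0.093.
η_I = (∂Q/∂I)·(I/Q) = 0.093 × (3538/256.194) = 1.284.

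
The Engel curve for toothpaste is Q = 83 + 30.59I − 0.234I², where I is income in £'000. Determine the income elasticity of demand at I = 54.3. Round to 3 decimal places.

At I = 54.3: Q = 1054.0903.
dQ/dI = 30.59 − 0.468I = 5.17760.
η = (dQ/dI)·(I/Q) = 5.17760 × (54.3/1054.0903) = 0.267.

0.267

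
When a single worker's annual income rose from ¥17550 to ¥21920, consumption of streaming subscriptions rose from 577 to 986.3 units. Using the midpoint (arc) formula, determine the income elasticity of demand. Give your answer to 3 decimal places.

2.365

ΔQ = 986.3 − 577 = 409.3; midpoint Q̄ = (577 + 986.3)/2 = 781.65.
ΔI = 21920 − 17550 = 4370; midpoint Ī = (17550 + 21920)/2 = 19735.
η = (ΔQ/Q̄) ÷ (ΔI/Ī) = (409.3/781.65) ÷ (4370/19735) = 2.365.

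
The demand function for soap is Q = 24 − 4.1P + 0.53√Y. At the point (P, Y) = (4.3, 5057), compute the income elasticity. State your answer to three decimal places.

At P = 4.3, Y = 5057: Q = 44.060.
Holding P constant, ∂Q/∂Y = 0.53/(2√Y) = 0.00372649.
η_Y = (∂Q/∂Y)·(Y/Q) = 0.00372649 × (5057/44.060) = 0.428.

0.428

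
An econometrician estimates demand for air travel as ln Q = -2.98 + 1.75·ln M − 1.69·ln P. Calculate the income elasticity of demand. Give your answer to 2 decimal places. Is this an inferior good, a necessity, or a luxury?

1.75 (luxury)

In a log-linear demand, the coefficient on ln M is the income elasticity.
So η = 1.75.
η > 1 ⇒ luxury.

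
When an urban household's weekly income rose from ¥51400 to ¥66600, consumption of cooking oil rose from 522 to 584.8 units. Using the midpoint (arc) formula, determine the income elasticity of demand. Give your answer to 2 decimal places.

0.44

ΔQ = 584.8 − 522 = 62.8; midpoint Q̄ = (522 + 584.8)/2 = 553.4.
ΔI = 66600 − 51400 = 15200; midpoint Ī = (51400 + 66600)/2 = 59000.
η = (ΔQ/Q̄) ÷ (ΔI/Ī) = (62.8/553.4) ÷ (15200/59000) = 0.44.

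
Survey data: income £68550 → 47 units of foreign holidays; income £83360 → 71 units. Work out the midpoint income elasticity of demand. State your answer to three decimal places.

ΔQ = 71 − 47 = 24; midpoint Q̄ = (47 + 71)/2 = 59.
ΔI = 83360 − 68550 = 14810; midpoint Ī = (68550 + 83360)/2 = 75955.
η = (ΔQ/Q̄) ÷ (ΔI/Ī) = (24/59) ÷ (14810/75955) = 2.086.

2.086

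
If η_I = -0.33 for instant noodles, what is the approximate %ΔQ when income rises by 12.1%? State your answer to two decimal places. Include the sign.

-3.99%

%ΔQ ≈ η × %ΔI = -0.33 × 12.1% = -3.99%.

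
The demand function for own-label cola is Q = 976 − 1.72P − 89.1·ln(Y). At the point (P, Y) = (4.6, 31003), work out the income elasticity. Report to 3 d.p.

At P = 4.6, Y = 31003: Q = 46.630.
Holding P constant, ∂Q/∂Y = -89.1/Y = -0.00287392.
η_Y = (∂Q/∂Y)·(Y/Q) = -0.00287392 × (31003/46.630) = -1.911.

-1.911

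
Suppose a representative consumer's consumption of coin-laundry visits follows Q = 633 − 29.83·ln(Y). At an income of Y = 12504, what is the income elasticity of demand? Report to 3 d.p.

At Y = 12504: Q = 351.590.
dQ/dY = -29.83/Y = -0.00238564 at this income.
η = (dQ/dY)·(Y/Q) = -0.00238564 × (12504/351.590) = -0.085.

-0.085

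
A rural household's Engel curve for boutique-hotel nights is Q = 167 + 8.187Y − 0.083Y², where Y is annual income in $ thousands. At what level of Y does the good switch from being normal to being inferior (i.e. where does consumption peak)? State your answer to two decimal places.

dQ/dY = 8.187 − 0.166Y.
The good is inferior where dQ/dY < 0. Setting dQ/dY = 0 gives Y = 8.187 / 0.166 = 49.32.

49.32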